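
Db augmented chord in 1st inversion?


Root position: Db F A
1st inversion: move root up an octave
Bass note: F
Notes (bottom to top) = F A Db


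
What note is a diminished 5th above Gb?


Working:
A 5th spans 5 letter names, so from G we land on D
A diminished 5th = 6 semitones above Gb
Spell D at that pitch: Dbb
= Dbb


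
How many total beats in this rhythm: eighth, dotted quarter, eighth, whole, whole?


Step by step:
Beat values:
  eighth = 0.5 beats
  dotted quarter = 1.5 beats
  eighth = 0.5 beats
  whole = 4 beats
  whole = 4 beats
Sum = 0.5 + 1.5 + 0.5 + 4 + 4
= 10.5 beats


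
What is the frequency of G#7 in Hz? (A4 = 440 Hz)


f = 440 × 2^(n/12) where n = semitones from A4
G#7: 35 semitones from A4
f = 440 × 2^(35/12)
f = 3322.44 Hz


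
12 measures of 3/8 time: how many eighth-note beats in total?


Time signature 3/8: the bottom number 8 means the eighth note gets one count
The top number 3 means 3 eighth-note beats per measure
Total = 3 × 12 measures
= 36 eighth-note beats


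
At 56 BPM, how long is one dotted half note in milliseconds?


Reasoning:
One quarter-note beat = 60000 / BPM = 60000 / 56 ms
Dotted half note = 3 × quarter note
Duration = 3 × 60000 / 56 = 180000 / 56
= 3214.3 ms


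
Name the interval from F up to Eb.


Reasoning:
Letter names: F → E spans 7 letter names → a 7th
Semitones: F → Eb = 10 half-steps
A 7th of 10 semitones is a minor 7th
= minor 7th


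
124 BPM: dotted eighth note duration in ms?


Reasoning:
One quarter-note beat = 60000 / BPM = 60000 / 124 ms
Dotted eighth note = 3/4 × quarter note
Duration = 3/4 × 60000 / 124 = 45000 / 124
= 362.9 ms


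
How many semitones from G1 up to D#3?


Solution.
Absolute semitone position = octave×12 + chromatic position
G1: 1×12 + 7 = 19
D#3: 3×12 + 3 = 39
Difference = 39 - 19 = 20
= 20 semitones


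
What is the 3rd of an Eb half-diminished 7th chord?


Let's work it out.
Half-diminished 7th chord = root + minor 3rd + diminished 5th + minor 7th
Seventh chords stack in thirds, so the letter names are E-G-B-D
Root: Eb
Minor 3rd above Eb: Gb
Diminished 5th above Eb: Bbb
Minor 7th above Eb: Db
The 3rd = Gb


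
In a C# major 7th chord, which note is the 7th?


Let's work it out.
Major 7th chord = root + major 3rd + perfect 5th + major 7th
Seventh chords stack in thirds, so the letter names are C-E-G-B
Root: C#
Major 3rd above C#: E#
Perfect 5th above C#: G#
Major 7th above C#: B#
The 7th = B#


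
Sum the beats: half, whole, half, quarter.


Beat values:
  half = 2 beats
  whole = 4 beats
  half = 2 beats
  quarter = 1 beat
Sum = 2 + 4 + 2 + 1
= 9 beats


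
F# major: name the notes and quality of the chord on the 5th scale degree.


Solution.
F# major scale: F# G# A# B C# D# E#
Diatonic triad on degree 5 stacks scale notes 5, 7, 2: C# E# G#
C#→E# = 4 semitones; C#→G# = 7 semitones → major triad
= C# E# G# (major)


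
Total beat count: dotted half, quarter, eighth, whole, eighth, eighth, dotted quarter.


Beat values:
  dotted half = 3 beats
  quarter = 1 beat
  eighth = 0.5 beats
  whole = 4 beats
  eighth = 0.5 beats
  eighth = 0.5 beats
  dotted quarter = 1.5 beats
Sum = 3 + 1 + 0.5 + 4 + 0.5 + 0.5 + 1.5
= 11 beats


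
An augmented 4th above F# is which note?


Reasoning:
A 4th spans 4 letter names, so from F we land on B
An augmented 4th = 6 semitones above F#
Spell B at that pitch: B#
= B#


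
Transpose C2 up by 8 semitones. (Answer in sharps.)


Solution.
C2: chromatic position 0 in octave 2 → absolute = 2×12 + 0 = 24
Transpose up 8: 24 + 8 = 32
32 = 2×12 + 8 → G# in octave 2
Result = G#2


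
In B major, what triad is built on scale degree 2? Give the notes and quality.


Reasoning:
B major scale: B C# D# E F# G# A#
Diatonic triad on degree 2 stacks scale notes 2, 4, 6: C# E G#
C#→E = 3 semitones; C#→G# = 7 semitones → minor triad
= C# E G# (minor)


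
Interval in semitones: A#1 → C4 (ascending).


Working:
Absolute semitone position = octave×12 + chromatic position
A#1: 1×12 + 10 = 22
C4: 4×12 + 0 = 48
Difference = 48 - 22 = 26
= 26 semitones


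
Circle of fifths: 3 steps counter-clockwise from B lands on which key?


Each counter-clockwise step moves down a perfect 5th (= up a perfect 4th)
From B: B → E → A → D
= D


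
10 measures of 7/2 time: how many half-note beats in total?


Time signature 7/2: the bottom number 2 means the half note gets one count
The top number 7 means 7 half-note beats per measure
Total = 7 × 10 measures
= 70 half-note beats


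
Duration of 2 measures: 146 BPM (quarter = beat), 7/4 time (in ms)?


Quarter-note beat duration = 60000 / 146 ms
Beats per measure (7/4) = 7
One measure = 7 × 60000 / 146 = 420000 / 146 ms
2 measures = 2 × 420000 / 146 = 840000 / 146
= 5753.4 ms


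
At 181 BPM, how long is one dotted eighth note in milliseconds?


Let's work it out.
One quarter-note beat = 60000 / BPM = 60000 / 181 ms
Dotted eighth note = 3/4 × quarter note
Duration = 3/4 × 60000 / 181 = 45000 / 181
= 248.6 ms


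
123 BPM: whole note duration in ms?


One quarter-note beat = 60000 / BPM = 60000 / 123 ms
Whole note = 4 × quarter note
Duration = 4 × 60000 / 123 = 240000 / 123
= 1951.2 ms


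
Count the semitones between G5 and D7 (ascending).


Solution.
Absolute semitone position = octave×12 + chromatic position
G5: 5×12 + 7 = 67
D7: 7×12 + 2 = 86
Difference = 86 - 67 = 19
= 19 semitones


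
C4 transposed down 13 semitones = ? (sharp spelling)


C4: chromatic position 0 in octave 4 → absolute = 4×12 + 0 = 48
Transpose down 13: 48 - 13 = 35
35 = 2×12 + 11 → B in octave 2
Result = B2


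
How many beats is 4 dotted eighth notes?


Base eighth note = 1/2 beats
Dot 1 adds half the previous value: +1/4
One dotted eighth = 1/2 + 1/4 = 3/4
4 of them = 4 × 3/4 = 3
= 3 beats


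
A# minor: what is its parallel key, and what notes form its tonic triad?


Step by step:
Parallel keys share the same tonic but differ in mode
A# minor → parallel is A# major
Tonic triad of A# major = A# C## E#
= A# major; triad = A# C## E#


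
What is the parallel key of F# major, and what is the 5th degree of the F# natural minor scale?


Step by step:
Parallel keys share the same tonic but differ in mode
F# major → parallel is F# minor
F# natural minor scale: F# G# A B C# D E
= F# minor; 5th degree = C#


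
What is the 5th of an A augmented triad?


Solution.
Augmented triad = root + major 3rd (4 semitones) + augmented 5th (8 semitones)
A triad on A stacks thirds, so the chord tones use letter names A-C-E
Root: A
Major 3rd above A: C#
Augmented 5th above A: E#
The 5th = E#


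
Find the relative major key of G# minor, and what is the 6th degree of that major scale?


The relative major shares the key signature and is a minor 3rd above the minor tonic
A minor 3rd above G# is B
→ relative major of G# minor is B major
B major scale: B C# D# E F# G# A#
= B major; 6th degree = G#


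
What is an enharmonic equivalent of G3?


Reasoning:
Enharmonic notes sound the same pitch but are spelled with different letter names
G and F## name the same pitch class
= F##3


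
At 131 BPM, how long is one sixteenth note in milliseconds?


Working:
One quarter-note beat = 60000 / BPM = 60000 / 131 ms
Sixteenth note = 1/4 × quarter note
Duration = 1/4 × 60000 / 131 = 15000 / 131
= 114.5 ms


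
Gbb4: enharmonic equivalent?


Solution.
Enharmonic notes sound the same pitch but are spelled with different letter names
Gbb and F name the same pitch class
= F4


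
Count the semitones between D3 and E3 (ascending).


Step by step:
Absolute semitone position = octave×12 + chromatic position
D3: 3×12 + 2 = 38
E3: 3×12 + 4 = 40
Difference = 40 - 38 = 2
= 2 semitones


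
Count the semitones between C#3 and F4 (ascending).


Step by step:
Absolute semitone position = octave×12 + chromatic position
C#3: 3×12 + 1 = 37
F4: 4×12 + 5 = 53
Difference = 53 - 37 = 16
= 16 semitones


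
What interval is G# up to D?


Letter names: G → D spans 5 letter names → a 5th
Semitones: G# → D = 6 half-steps
A 5th of 6 semitones is a diminished 5th
= diminished 5th


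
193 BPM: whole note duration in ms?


Reasoning:
One quarter-note beat = 60000 / BPM = 60000 / 193 ms
Whole note = 4 × quarter note
Duration = 4 × 60000 / 193 = 240000 / 193
= 1243.5 ms


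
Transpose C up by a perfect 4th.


Step by step:
perfect 4th: 4 letter names, 5 semitones
Letter: C + 3 → F
Pitch: C + 5 semitones, spelled as an F → F
= F


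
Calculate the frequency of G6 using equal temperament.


Step by step:
f = 440 × 2^(n/12) where n = semitones from A4
G6: 22 semitones from A4
f = 440 × 2^(22/12)
f = 1567.98 Hz


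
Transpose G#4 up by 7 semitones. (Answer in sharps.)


Step by step:
G#4: chromatic position 8 in octave 4 → absolute = 4×12 + 8 = 56
Transpose up 7: 56 + 7 = 63
63 = 5×12 + 3 → D# in octave 5
Result = D#5


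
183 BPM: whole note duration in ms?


One quarter-note beat = 60000 / BPM = 60000 / 183 ms
Whole note = 4 × quarter note
Duration = 4 × 60000 / 183 = 240000 / 183
= 1311.5 ms


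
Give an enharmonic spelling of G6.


Step by step:
Enharmonic notes sound the same pitch but are spelled with different letter names
G and F## name the same pitch class
= F##6


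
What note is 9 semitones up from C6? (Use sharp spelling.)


Let's work it out.
C6: chromatic position 0 in octave 6 → absolute = 6×12 + 0 = 72
Transpose up 9: 72 + 9 = 81
81 = 6×12 + 9 → A in octave 6
Result = A6


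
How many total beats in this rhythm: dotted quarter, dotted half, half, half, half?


Solution.
Beat values:
  dotted quarter = 1.5 beats
  dotted half = 3 beats
  half = 2 beats
  half = 2 beats
  half = 2 beats
Sum = 1.5 + 3 + 2 + 2 + 2
= 10.5 beats


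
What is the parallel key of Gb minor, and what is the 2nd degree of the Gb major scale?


Working:
Parallel keys share the same tonic but differ in mode
Gb minor → parallel is Gb major
Gb major scale: Gb Ab Bb Cb Db Eb F
= Gb major; 2nd degree = Ab


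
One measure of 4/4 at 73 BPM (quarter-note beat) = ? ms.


Quarter-note beat duration = 60000 / 73 ms
Beats per measure (4/4) = 4
One measure = 4 × 60000 / 73 = 240000 / 73 ms
= 3287.7 ms


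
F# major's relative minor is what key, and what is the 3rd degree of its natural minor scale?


Working:
The relative minor shares the major's key signature and starts on its 6th degree
6th degree = a major 6th above the tonic; a major 6th above F# is D#
→ relative minor of F# major is D# minor
D# natural minor scale: D# E# F# G# A# B C#
= D# minor; 3rd degree = F#


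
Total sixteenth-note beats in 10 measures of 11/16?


Time signature 11/16: the bottom number 16 means the sixteenth note gets one count
The top number 11 means 11 sixteenth-note beats per measure
Total = 11 × 10 measures
= 110 sixteenth-note beats


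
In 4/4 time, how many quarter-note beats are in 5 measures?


Time signature 4/4: the bottom number 4 means the quarter note gets one count
The top number 4 means 4 quarter-note beats per measure
Total = 4 × 5 measures
= 20 quarter-note beats


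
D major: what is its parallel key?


Working:
Parallel keys share the same tonic but differ in mode
D major → parallel is D minor
= D minor


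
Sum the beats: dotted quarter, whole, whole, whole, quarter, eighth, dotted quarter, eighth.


Solution.
Beat values:
  dotted quarter = 1.5 beats
  whole = 4 beats
  whole = 4 beats
  whole = 4 beats
  quarter = 1 beat
  eighth = 0.5 beats
  dotted quarter = 1.5 beats
  eighth = 0.5 beats
Sum = 1.5 + 4 + 4 + 4 + 1 + 0.5 + 1.5 + 0.5
= 17 beats


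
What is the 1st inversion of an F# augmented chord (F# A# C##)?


Step by step:
Root position: F# A# C##
1st inversion: move root up an octave
Bass note: A#
Notes (bottom to top) = A# C## F#


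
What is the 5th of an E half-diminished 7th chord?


Solution.
Half-diminished 7th chord = root + minor 3rd + diminished 5th + minor 7th
Seventh chords stack in thirds, so the letter names are E-G-B-D
Root: E
Minor 3rd above E: G
Diminished 5th above E: Bb
Minor 7th above E: D
The 5th = Bb


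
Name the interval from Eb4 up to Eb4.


Step by step:
Letter names: E → E spans 1 letter name → a unison
Semitones: Eb4 → Eb4 = 0 half-steps
A unison of 0 semitones is a perfect unison
= perfect unison


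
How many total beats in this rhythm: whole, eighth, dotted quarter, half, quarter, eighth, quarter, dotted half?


Let's work it out.
Beat values:
  whole = 4 beats
  eighth = 0.5 beats
  dotted quarter = 1.5 beats
  half = 2 beats
  quarter = 1 beat
  eighth = 0.5 beats
  quarter = 1 beat
  dotted half = 3 beats
Sum = 4 + 0.5 + 1.5 + 2 + 1 + 0.5 + 1 + 3
= 13.5 beats


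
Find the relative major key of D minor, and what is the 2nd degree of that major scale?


The relative major shares the key signature and is a minor 3rd above the minor tonic
A minor 3rd above D is F
→ relative major of D minor is F major
F major scale: F G A Bb C D E
= F major; 2nd degree = G


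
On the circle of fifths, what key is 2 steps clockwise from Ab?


Let's work it out.
Each clockwise step on the circle of fifths moves up a perfect 5th
From Ab: Ab → Eb → Bb
= Bb


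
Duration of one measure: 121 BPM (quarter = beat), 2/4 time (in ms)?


Let's work it out.
Quarter-note beat duration = 60000 / 121 ms
Beats per measure (2/4) = 2
One measure = 2 × 60000 / 121 = 120000 / 121 ms
= 991.7 ms


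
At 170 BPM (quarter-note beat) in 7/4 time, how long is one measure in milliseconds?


Step by step:
Quarter-note beat duration = 60000 / 170 ms
Beats per measure (7/4) = 7
One measure = 7 × 60000 / 170 = 420000 / 170 ms
= 2470.6 ms


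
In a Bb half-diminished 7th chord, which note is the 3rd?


Half-diminished 7th chord = root + minor 3rd + diminished 5th + minor 7th
Seventh chords stack in thirds, so the letter names are B-D-F-A
Root: Bb
Minor 3rd above Bb: Db
Diminished 5th above Bb: Fb
Minor 7th above Bb: Ab
The 3rd = Db


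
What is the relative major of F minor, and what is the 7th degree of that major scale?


The relative major shares the key signature and is a minor 3rd above the minor tonic
A minor 3rd above F is Ab
→ relative major of F minor is Ab major
Ab major scale: Ab Bb C Db Eb F G
= Ab major; 7th degree = G


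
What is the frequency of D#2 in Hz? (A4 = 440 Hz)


f = 440 × 2^(n/12) where n = semitones from A4
D#2: -30 semitones from A4
f = 440 × 2^(-30/12)
f = 77.78 Hz


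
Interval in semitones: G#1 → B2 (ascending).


Reasoning:
Absolute semitone position = octave×12 + chromatic position
G#1: 1×12 + 8 = 20
B2: 2×12 + 11 = 35
Difference = 35 - 20 = 15
= 15 semitones


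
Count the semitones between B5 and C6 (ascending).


Absolute semitone position = octave×12 + chromatic position
B5: 5×12 + 11 = 71
C6: 6×12 + 0 = 72
Difference = 72 - 71 = 1
= 1 semitone


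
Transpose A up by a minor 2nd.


Step by step:
minor 2nd: 2 letter names, 1 semitones
Letter: A + 1 → B
Pitch: A + 1 semitones, spelled as a B → Bb
= Bb


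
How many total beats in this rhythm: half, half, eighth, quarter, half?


Let's work it out.
Beat values:
  half = 2 beats
  half = 2 beats
  eighth = 0.5 beats
  quarter = 1 beat
  half = 2 beats
Sum = 2 + 2 + 0.5 + 1 + 2
= 7.5 beats


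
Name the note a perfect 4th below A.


Step by step:
A 4th spans 4 letter names, so from A we land on E
A perfect 4th = 5 semitones below A
Spell E at that pitch: E
= E


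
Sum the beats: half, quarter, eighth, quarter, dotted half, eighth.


Let's work it out.
Beat values:
  half = 2 beats
  quarter = 1 beat
  eighth = 0.5 beats
  quarter = 1 beat
  dotted half = 3 beats
  eighth = 0.5 beats
Sum = 2 + 1 + 0.5 + 1 + 3 + 0.5
= 8 beats


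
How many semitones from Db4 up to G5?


Absolute semitone position = octave×12 + chromatic position
Db4: 4×12 + 1 = 49
G5: 5×12 + 7 = 67
Difference = 67 - 49 = 18
= 18 semitones


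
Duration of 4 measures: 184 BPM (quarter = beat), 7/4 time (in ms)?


Let's work it out.
Quarter-note beat duration = 60000 / 184 ms
Beats per measure (7/4) = 7
One measure = 7 × 60000 / 184 = 420000 / 184 ms
4 measures = 4 × 420000 / 184 = 1680000 / 184
= 9130.4 ms


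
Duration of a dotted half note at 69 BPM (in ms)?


Solution.
One quarter-note beat = 60000 / BPM = 60000 / 69 ms
Dotted half note = 3 × quarter note
Duration = 3 × 60000 / 69 = 180000 / 69
= 2608.7 ms


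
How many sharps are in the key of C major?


Let's work it out.
Sharp major keys follow the circle of fifths: C(0), G(1), D(2), A(3), E(4), B(5), F#(6), C#(7)
C major has 0 sharps
= 0 sharps


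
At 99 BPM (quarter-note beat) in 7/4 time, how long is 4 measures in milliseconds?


Let's work it out.
Quarter-note beat duration = 60000 / 99 ms
Beats per measure (7/4) = 7
One measure = 7 × 60000 / 99 = 420000 / 99 ms
4 measures = 4 × 420000 / 99 = 1680000 / 99
= 16969.7 ms


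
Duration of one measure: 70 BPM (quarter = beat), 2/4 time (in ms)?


Step by step:
Quarter-note beat duration = 60000 / 70 ms
Beats per measure (2/4) = 2
One measure = 2 × 60000 / 70 = 120000 / 70 ms
= 1714.3 ms


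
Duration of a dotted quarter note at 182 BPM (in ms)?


Reasoning:
One quarter-note beat = 60000 / BPM = 60000 / 182 ms
Dotted quarter note = 3/2 × quarter note
Duration = 3/2 × 60000 / 182 = 90000 / 182
= 494.5 ms


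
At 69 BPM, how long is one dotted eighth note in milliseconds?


Let's work it out.
One quarter-note beat = 60000 / BPM = 60000 / 69 ms
Dotted eighth note = 3/4 × quarter note
Duration = 3/4 × 60000 / 69 = 45000 / 69
= 652.2 ms


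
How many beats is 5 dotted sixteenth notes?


Let's work it out.
Base sixteenth note = 1/4 beats
Dot 1 adds half the previous value: +1/8
One dotted sixteenth = 1/4 + 1/8 = 3/8
5 of them = 5 × 3/8 = 15/8
= 15/8 beats


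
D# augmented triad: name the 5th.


Let's work it out.
Augmented triad = root + major 3rd (4 semitones) + augmented 5th (8 semitones)
A triad on D# stacks thirds, so the chord tones use letter names D-F-A
Root: D#
Major 3rd above D#: F##
Augmented 5th above D#: A##
The 5th = A##


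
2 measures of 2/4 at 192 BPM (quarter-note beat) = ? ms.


Working:
Quarter-note beat duration = 60000 / 192 ms
Beats per measure (2/4) = 2
One measure = 2 × 60000 / 192 = 120000 / 192 ms
2 measures = 2 × 120000 / 192 = 240000 / 192
= 1250.0 ms


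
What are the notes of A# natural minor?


Let's work it out.
Natural minor scale pattern: W-H-W-W-H-W-W (2-1-2-2-1-2-2 semitones)
Starting from A#:
  A# + 2 semitones → B#
  B# + 1 semitone → C#
  C# + 2 semitones → D#
  D# + 2 semitones → E#
  E# + 1 semitone → F#
  F# + 2 semitones → G#
  G# + 2 semitones → A#
Scale = A# B# C# D# E# F# G#


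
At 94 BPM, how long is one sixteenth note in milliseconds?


Let's work it out.
One quarter-note beat = 60000 / BPM = 60000 / 94 ms
Sixteenth note = 1/4 × quarter note
Duration = 1/4 × 60000 / 94 = 15000 / 94
= 159.6 ms


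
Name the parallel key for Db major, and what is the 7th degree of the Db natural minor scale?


Let's work it out.
Parallel keys share the same tonic but differ in mode
Db major → parallel is Db minor
Db natural minor scale: Db Eb Fb Gb Ab Bbb Cb
= Db minor; 7th degree = Cb


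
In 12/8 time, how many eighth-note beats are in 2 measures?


Step by step:
Time signature 12/8: the bottom number 8 means the eighth note gets one count
The top number 12 means 12 eighth-note beats per measure
Total = 12 × 2 measures
= 24 eighth-note beats


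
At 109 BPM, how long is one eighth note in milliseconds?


One quarter-note beat = 60000 / BPM = 60000 / 109 ms
Eighth note = 1/2 × quarter note
Duration = 1/2 × 60000 / 109 = 30000 / 109
= 275.2 ms


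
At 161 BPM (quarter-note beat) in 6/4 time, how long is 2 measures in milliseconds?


Quarter-note beat duration = 60000 / 161 ms
Beats per measure (6/4) = 6
One measure = 6 × 60000 / 161 = 360000 / 161 ms
2 measures = 2 × 360000 / 161 = 720000 / 161
= 4472.0 ms


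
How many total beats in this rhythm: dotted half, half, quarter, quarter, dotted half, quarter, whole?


Step by step:
Beat values:
  dotted half = 3 beats
  half = 2 beats
  quarter = 1 beat
  quarter = 1 beat
  dotted half = 3 beats
  quarter = 1 beat
  whole = 4 beats
Sum = 3 + 2 + 1 + 1 + 3 + 1 + 4
= 15 beats


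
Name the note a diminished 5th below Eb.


Working:
A 5th spans 5 letter names, so from E we land on A
A diminished 5th = 6 semitones below Eb
Spell A at that pitch: A
= A


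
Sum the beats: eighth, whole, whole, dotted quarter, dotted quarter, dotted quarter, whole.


Step by step:
Beat values:
  eighth = 0.5 beats
  whole = 4 beats
  whole = 4 beats
  dotted quarter = 1.5 beats
  dotted quarter = 1.5 beats
  dotted quarter = 1.5 beats
  whole = 4 beats
Sum = 0.5 + 4 + 4 + 1.5 + 1.5 + 1.5 + 4
= 17 beats


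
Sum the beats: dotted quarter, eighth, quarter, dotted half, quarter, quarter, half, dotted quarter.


Beat values:
  dotted quarter = 1.5 beats
  eighth = 0.5 beats
  quarter = 1 beat
  dotted half = 3 beats
  quarter = 1 beat
  quarter = 1 beat
  half = 2 beats
  dotted quarter = 1.5 beats
Sum = 1.5 + 0.5 + 1 + 3 + 1 + 1 + 2 + 1.5
= 11.5 beats


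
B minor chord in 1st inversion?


Root position: B D F#
1st inversion: move root up an octave
Bass note: D
Notes (bottom to top) = D F# B


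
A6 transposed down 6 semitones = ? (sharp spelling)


A6: chromatic position 9 in octave 6 → absolute = 6×12 + 9 = 81
Transpose down 6: 81 - 6 = 75
75 = 6×12 + 3 → D# in octave 6
Result = D#6


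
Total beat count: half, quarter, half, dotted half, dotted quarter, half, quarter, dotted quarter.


Beat values:
  half = 2 beats
  quarter = 1 beat
  half = 2 beats
  dotted half = 3 beats
  dotted quarter = 1.5 beats
  half = 2 beats
  quarter = 1 beat
  dotted quarter = 1.5 beats
Sum = 2 + 1 + 2 + 3 + 1.5 + 2 + 1 + 1.5
= 14 beats


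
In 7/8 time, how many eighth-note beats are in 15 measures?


Reasoning:
Time signature 7/8: the bottom number 8 means the eighth note gets one count
The top number 7 means 7 eighth-note beats per measure
Total = 7 × 15 measures
= 105 eighth-note beats


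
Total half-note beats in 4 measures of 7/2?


Step by step:
Time signature 7/2: the bottom number 2 means the half note gets one count
The top number 7 means 7 half-note beats per measure
Total = 7 × 4 measures
= 28 half-note beats


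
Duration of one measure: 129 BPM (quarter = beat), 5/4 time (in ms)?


Step by step:
Quarter-note beat duration = 60000 / 129 ms
Beats per measure (5/4) = 5
One measure = 5 × 60000 / 129 = 300000 / 129 ms
= 2325.6 ms


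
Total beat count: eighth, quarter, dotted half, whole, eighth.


Working:
Beat values:
  eighth = 0.5 beats
  quarter = 1 beat
  dotted half = 3 beats
  whole = 4 beats
  eighth = 0.5 beats
Sum = 0.5 + 1 + 3 + 4 + 0.5
= 9 beats


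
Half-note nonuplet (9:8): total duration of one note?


Let's work it out.
Nonuplet: 9 notes occupy the space of 8 half notes
Space = 8 × 2 = 16 beats
Each nonuplet note = 16 / 9 = 16/9 beats
= 16/9 beats


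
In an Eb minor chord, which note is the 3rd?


Solution.
Minor triad = root + minor 3rd (3 semitones) + perfect 5th (7 semitones)
A triad on Eb stacks thirds, so the chord tones use letter names E-G-B
Root: Eb
Minor 3rd above Eb: Gb
Perfect 5th above Eb: Bb
The 3rd = Gb


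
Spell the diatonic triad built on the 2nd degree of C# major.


C# major scale: C# D# E# F# G# A# B#
Diatonic triad on degree 2 stacks scale notes 2, 4, 6: D# F# A#
D#→F# = 3 semitones; D#→A# = 7 semitones → minor triad
= D# F# A# (minor)


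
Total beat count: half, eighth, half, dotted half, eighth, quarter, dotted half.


Let's work it out.
Beat values:
  half = 2 beats
  eighth = 0.5 beats
  half = 2 beats
  dotted half = 3 beats
  eighth = 0.5 beats
  quarter = 1 beat
  dotted half = 3 beats
Sum = 2 + 0.5 + 2 + 3 + 0.5 + 1 + 3
= 12 beats


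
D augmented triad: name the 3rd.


Step by step:
Augmented triad = root + major 3rd (4 semitones) + augmented 5th (8 semitones)
A triad on D stacks thirds, so the chord tones use letter names D-F-A
Root: D
Major 3rd above D: F#
Augmented 5th above D: A#
The 3rd = F#


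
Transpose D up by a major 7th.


Working:
major 7th: 7 letter names, 11 semitones
Letter: D + 6 → C
Pitch: D + 11 semitones, spelled as a C → C#
= C#


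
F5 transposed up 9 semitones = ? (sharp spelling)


Working:
F5: chromatic position 5 in octave 5 → absolute = 5×12 + 5 = 65
Transpose up 9: 65 + 9 = 74
74 = 6×12 + 2 → D in octave 6
Result = D6


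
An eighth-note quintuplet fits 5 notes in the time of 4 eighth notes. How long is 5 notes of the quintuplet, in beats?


Reasoning:
Quintuplet: 5 notes occupy the space of 4 eighth notes
Space = 4 × 1/2 = 2 beats
Each quintuplet note = 2 / 5 = 2/5 beats
5 notes = 5 × 2/5 = 2
= 2 beats


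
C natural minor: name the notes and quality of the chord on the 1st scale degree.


C natural minor scale: C D Eb F G Ab Bb
Diatonic triad on degree 1 stacks scale notes 1, 3, 5: C Eb G
C→Eb = 3 semitones; C→G = 7 semitones → minor triad
= C Eb G (minor)


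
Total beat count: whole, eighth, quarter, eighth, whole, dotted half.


Beat values:
  whole = 4 beats
  eighth = 0.5 beats
  quarter = 1 beat
  eighth = 0.5 beats
  whole = 4 beats
  dotted half = 3 beats
Sum = 4 + 0.5 + 1 + 0.5 + 4 + 3
= 13 beats


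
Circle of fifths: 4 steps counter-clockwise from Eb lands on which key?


Let's work it out.
Each counter-clockwise step moves down a perfect 5th (= up a perfect 4th)
From Eb: Eb → Ab → Db → F#/Gb → B
= B


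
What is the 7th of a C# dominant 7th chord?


Reasoning:
Dominant 7th chord = root + major 3rd + perfect 5th + minor 7th
Seventh chords stack in thirds, so the letter names are C-E-G-B
Root: C#
Major 3rd above C#: E#
Perfect 5th above C#: G#
Minor 7th above C#: B
The 7th = B


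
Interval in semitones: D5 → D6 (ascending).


Let's work it out.
Absolute semitone position = octave×12 + chromatic position
D5: 5×12 + 2 = 62
D6: 6×12 + 2 = 74
Difference = 74 - 62 = 12
= 12 semitones


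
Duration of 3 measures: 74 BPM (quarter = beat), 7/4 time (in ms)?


Let's work it out.
Quarter-note beat duration = 60000 / 74 ms
Beats per measure (7/4) = 7
One measure = 7 × 60000 / 74 = 420000 / 74 ms
3 measures = 3 × 420000 / 74 = 1260000 / 74
= 17027.0 ms


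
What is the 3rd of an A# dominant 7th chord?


Step by step:
Dominant 7th chord = root + major 3rd + perfect 5th + minor 7th
Seventh chords stack in thirds, so the letter names are A-C-E-G
Root: A#
Major 3rd above A#: C##
Perfect 5th above A#: E#
Minor 7th above A#: G#
The 3rd = C##


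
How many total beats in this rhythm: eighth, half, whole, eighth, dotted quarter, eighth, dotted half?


Beat values:
  eighth = 0.5 beats
  half = 2 beats
  whole = 4 beats
  eighth = 0.5 beats
  dotted quarter = 1.5 beats
  eighth = 0.5 beats
  dotted half = 3 beats
Sum = 0.5 + 2 + 4 + 0.5 + 1.5 + 0.5 + 3
= 12 beats


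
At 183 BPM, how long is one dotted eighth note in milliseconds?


Reasoning:
One quarter-note beat = 60000 / BPM = 60000 / 183 ms
Dotted eighth note = 3/4 × quarter note
Duration = 3/4 × 60000 / 183 = 45000 / 183
= 245.9 ms


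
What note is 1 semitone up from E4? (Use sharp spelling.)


E4: chromatic position 4 in octave 4 → absolute = 4×12 + 4 = 52
Transpose up 1: 52 + 1 = 53
53 = 4×12 + 5 → F in octave 4
Result = F4


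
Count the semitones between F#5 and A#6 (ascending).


Working:
Absolute semitone position = octave×12 + chromatic position
F#5: 5×12 + 6 = 66
A#6: 6×12 + 10 = 82
Difference = 82 - 66 = 16
= 16 semitones


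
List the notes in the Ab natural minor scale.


Natural minor scale pattern: W-H-W-W-H-W-W (2-1-2-2-1-2-2 semitones)
Starting from Ab:
  Ab + 2 semitones → Bb
  Bb + 1 semitone → Cb
  Cb + 2 semitones → Db
  Db + 2 semitones → Eb
  Eb + 1 semitone → Fb
  Fb + 2 semitones → Gb
  Gb + 2 semitones → Ab
Scale = Ab Bb Cb Db Eb Fb Gb


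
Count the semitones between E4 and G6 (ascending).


Working:
Absolute semitone position = octave×12 + chromatic position
E4: 4×12 + 4 = 52
G6: 6×12 + 7 = 79
Difference = 79 - 52 = 27
= 27 semitones


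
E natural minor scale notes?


Working:
Natural minor scale pattern: W-H-W-W-H-W-W (2-1-2-2-1-2-2 semitones)
Starting from E:
  E + 2 semitones → F#
  F# + 1 semitone → G
  G + 2 semitones → A
  A + 2 semitones → B
  B + 1 semitone → C
  C + 2 semitones → D
  D + 2 semitones → E
Scale = E F# G A B C D


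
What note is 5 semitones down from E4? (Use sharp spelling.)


Solution.
E4: chromatic position 4 in octave 4 → absolute = 4×12 + 4 = 52
Transpose down 5: 52 - 5 = 47
47 = 3×12 + 11 → B in octave 3
Result = B3


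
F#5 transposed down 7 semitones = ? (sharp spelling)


F#5: chromatic position 6 in octave 5 → absolute = 5×12 + 6 = 66
Transpose down 7: 66 - 7 = 59
59 = 4×12 + 11 → B in octave 4
Result = B4


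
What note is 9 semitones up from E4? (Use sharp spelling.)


Let's work it out.
E4: chromatic position 4 in octave 4 → absolute = 4×12 + 4 = 52
Transpose up 9: 52 + 9 = 61
61 = 5×12 + 1 → C# in octave 5
Result = C#5


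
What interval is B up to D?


Solution.
Letter names: B → D spans 3 letter names → a 3rd
Semitones: B → D = 3 half-steps
A 3rd of 3 semitones is a minor 3rd
= minor 3rd


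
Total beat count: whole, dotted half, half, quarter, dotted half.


Let's work it out.
Beat values:
  whole = 4 beats
  dotted half = 3 beats
  half = 2 beats
  quarter = 1 beat
  dotted half = 3 beats
Sum = 4 + 3 + 2 + 1 + 3
= 13 beats


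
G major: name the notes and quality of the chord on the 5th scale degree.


G major scale: G A B C D E F#
Diatonic triad on degree 5 stacks scale notes 5, 7, 2: D F# A
D→F# = 4 semitones; D→A = 7 semitones → major triad
= D F# A (major)


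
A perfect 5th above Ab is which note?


Solution.
A 5th spans 5 letter names, so from A we land on E
A perfect 5th = 7 semitones above Ab
Spell E at that pitch: Eb
= Eb


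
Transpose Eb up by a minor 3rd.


Working:
minor 3rd: 3 letter names, 3 semitones
Letter: E + 2 → G
Pitch: Eb + 3 semitones, spelled as a G → Gb
= Gb


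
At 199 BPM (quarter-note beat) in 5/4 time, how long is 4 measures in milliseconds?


Solution.
Quarter-note beat duration = 60000 / 199 ms
Beats per measure (5/4) = 5
One measure = 5 × 60000 / 199 = 300000 / 199 ms
4 measures = 4 × 300000 / 199 = 1200000 / 199
= 6030.2 ms


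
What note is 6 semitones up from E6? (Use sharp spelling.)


E6: chromatic position 4 in octave 6 → absolute = 6×12 + 4 = 76
Transpose up 6: 76 + 6 = 82
82 = 6×12 + 10 → A# in octave 6
Result = A#6


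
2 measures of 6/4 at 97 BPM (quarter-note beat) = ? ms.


Quarter-note beat duration = 60000 / 97 ms
Beats per measure (6/4) = 6
One measure = 6 × 60000 / 97 = 360000 / 97 ms
2 measures = 2 × 360000 / 97 = 720000 / 97
= 7422.7 ms


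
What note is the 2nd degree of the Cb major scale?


Major scale pattern: W-W-H-W-W-W-H (2-2-1-2-2-2-1 semitones)
Starting from Cb:
  Cb + 2 semitones → Db
  Db + 2 semitones → Eb
  Eb + 1 semitone → Fb
  Fb + 2 semitones → Gb
  Gb + 2 semitones → Ab
  Ab + 2 semitones → Bb
  Bb + 1 semitone → Cb
Scale: Cb Db Eb Fb Gb Ab Bb
Degree 2 = Db


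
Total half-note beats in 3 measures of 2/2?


Time signature 2/2: the bottom number 2 means the half note gets one count
The top number 2 means 2 half-note beats per measure
Total = 2 × 3 measures
= 6 half-note beats


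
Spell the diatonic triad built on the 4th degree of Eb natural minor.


Step by step:
Eb natural minor scale: Eb F Gb Ab Bb Cb Db
Diatonic triad on degree 4 stacks scale notes 4, 6, 1: Ab Cb Eb
Ab→Cb = 3 semitones; Ab→Eb = 7 semitones → minor triad
= Ab Cb Eb (minor)


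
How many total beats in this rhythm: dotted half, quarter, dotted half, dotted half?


Reasoning:
Beat values:
  dotted half = 3 beats
  quarter = 1 beat
  dotted half = 3 beats
  dotted half = 3 beats
Sum = 3 + 1 + 3 + 3
= 10 beats


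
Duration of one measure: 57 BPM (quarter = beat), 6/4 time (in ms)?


Reasoning:
Quarter-note beat duration = 60000 / 57 ms
Beats per measure (6/4) = 6
One measure = 6 × 60000 / 57 = 360000 / 57 ms
= 6315.8 ms


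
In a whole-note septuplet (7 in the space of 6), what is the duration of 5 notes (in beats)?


Working:
Septuplet: 7 notes occupy the space of 6 whole notes
Space = 6 × 4 = 24 beats
Each septuplet note = 24 / 7 = 24/7 beats
5 notes = 5 × 24/7 = 120/7
= 120/7 beats


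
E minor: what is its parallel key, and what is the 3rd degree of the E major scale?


Parallel keys share the same tonic but differ in mode
E minor → parallel is E major
E major scale: E F# G# A B C# D#
= E major; 3rd degree = G#


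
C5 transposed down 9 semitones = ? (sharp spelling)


Solution.
C5: chromatic position 0 in octave 5 → absolute = 5×12 + 0 = 60
Transpose down 9: 60 - 9 = 51
51 = 4×12 + 3 → D# in octave 4
Result = D#4


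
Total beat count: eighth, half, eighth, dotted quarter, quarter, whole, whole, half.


Step by step:
Beat values:
  eighth = 0.5 beats
  half = 2 beats
  eighth = 0.5 beats
  dotted quarter = 1.5 beats
  quarter = 1 beat
  whole = 4 beats
  whole = 4 beats
  half = 2 beats
Sum = 0.5 + 2 + 0.5 + 1.5 + 1 + 4 + 4 + 2
= 15.5 beats


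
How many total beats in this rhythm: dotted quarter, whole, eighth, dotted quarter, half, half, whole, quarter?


Step by step:
Beat values:
  dotted quarter = 1.5 beats
  whole = 4 beats
  eighth = 0.5 beats
  dotted quarter = 1.5 beats
  half = 2 beats
  half = 2 beats
  whole = 4 beats
  quarter = 1 beat
Sum = 1.5 + 4 + 0.5 + 1.5 + 2 + 2 + 4 + 1
= 16.5 beats


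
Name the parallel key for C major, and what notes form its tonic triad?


Working:
Parallel keys share the same tonic but differ in mode
C major → parallel is C minor
Tonic triad of C minor = C Eb G
= C minor; triad = C Eb G


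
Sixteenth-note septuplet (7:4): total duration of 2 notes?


Septuplet: 7 notes occupy the space of 4 sixteenth notes
Space = 4 × 1/4 = 1 beat
Each septuplet note = 1 / 7 = 1/7 beats
2 notes = 2 × 1/7 = 2/7
= 2/7 beats


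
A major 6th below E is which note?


Working:
A 6th spans 6 letter names, so from E we land on G
A major 6th = 9 semitones below E
Spell G at that pitch: G
= G


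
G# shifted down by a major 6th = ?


Reasoning:
major 6th: 6 letter names, 9 semitones
Letter: G - 5 → B
Pitch: G# - 9 semitones, spelled as a B → B
= B


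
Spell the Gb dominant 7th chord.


Dominant 7th chord = root + major 3rd + perfect 5th + minor 7th
Seventh chords stack in thirds, so the letter names are G-B-D-F
Root: Gb
Major 3rd above Gb: Bb
Perfect 5th above Gb: Db
Minor 7th above Gb: Fb
Chord = Gb Bb Db Fb


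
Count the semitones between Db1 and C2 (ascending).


Solution.
Absolute semitone position = octave×12 + chromatic position
Db1: 1×12 + 1 = 13
C2: 2×12 + 0 = 24
Difference = 24 - 13 = 11
= 11 semitones


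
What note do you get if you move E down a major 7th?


Reasoning:
major 7th: 7 letter names, 11 semitones
Letter: E - 6 → F
Pitch: E - 11 semitones, spelled as an F → F
= F


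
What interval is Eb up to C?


Reasoning:
Letter names: E → C spans 6 letter names → a 6th
Semitones: Eb → C = 9 half-steps
A 6th of 9 semitones is a major 6th
= major 6th


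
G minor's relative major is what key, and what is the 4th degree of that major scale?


Working:
The relative major shares the key signature and is a minor 3rd above the minor tonic
A minor 3rd above G is Bb
→ relative major of G minor is Bb major
Bb major scale: Bb C D Eb F G A
= Bb major; 4th degree = Eb


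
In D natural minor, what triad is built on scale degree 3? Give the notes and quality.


Let's work it out.
D natural minor scale: D E F G A Bb C
Diatonic triad on degree 3 stacks scale notes 3, 5, 7: F A C
F→A = 4 semitones; F→C = 7 semitones → major triad
= F A C (major)


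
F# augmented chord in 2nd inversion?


Root position: F# A# C##
2nd inversion: move root and 3rd up an octave
Bass note: C##
Notes (bottom to top) = C## F# A#


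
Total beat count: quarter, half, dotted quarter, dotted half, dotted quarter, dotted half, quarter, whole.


Beat values:
  quarter = 1 beat
  half = 2 beats
  dotted quarter = 1.5 beats
  dotted half = 3 beats
  dotted quarter = 1.5 beats
  dotted half = 3 beats
  quarter = 1 beat
  whole = 4 beats
Sum = 1 + 2 + 1.5 + 3 + 1.5 + 3 + 1 + 4
= 17 beats


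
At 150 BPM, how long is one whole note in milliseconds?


Step by step:
One quarter-note beat = 60000 / BPM = 60000 / 150 ms
Whole note = 4 × quarter note
Duration = 4 × 60000 / 150 = 240000 / 150
= 1600.0 ms


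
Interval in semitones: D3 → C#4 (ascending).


Reasoning:
Absolute semitone position = octave×12 + chromatic position
D3: 3×12 + 2 = 38
C#4: 4×12 + 1 = 49
Difference = 49 - 38 = 11
= 11 semitones


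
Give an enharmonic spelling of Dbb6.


Let's work it out.
Enharmonic notes sound the same pitch but are spelled with different letter names
Dbb and C name the same pitch class
= C6


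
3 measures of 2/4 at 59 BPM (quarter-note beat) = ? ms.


Reasoning:
Quarter-note beat duration = 60000 / 59 ms
Beats per measure (2/4) = 2
One measure = 2 × 60000 / 59 = 120000 / 59 ms
3 measures = 3 × 120000 / 59 = 360000 / 59
= 6101.7 ms


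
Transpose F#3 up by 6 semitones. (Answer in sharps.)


F#3: chromatic position 6 in octave 3 → absolute = 3×12 + 6 = 42
Transpose up 6: 42 + 6 = 48
48 = 4×12 + 0 → C in octave 4
Result = C4


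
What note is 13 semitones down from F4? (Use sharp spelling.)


F4: chromatic position 5 in octave 4 → absolute = 4×12 + 5 = 53
Transpose down 13: 53 - 13 = 40
40 = 3×12 + 4 → E in octave 3
Result = E3


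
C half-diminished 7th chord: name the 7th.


Working:
Half-diminished 7th chord = root + minor 3rd + diminished 5th + minor 7th
Seventh chords stack in thirds, so the letter names are C-E-G-B
Root: C
Minor 3rd above C: Eb
Diminished 5th above C: Gb
Minor 7th above C: Bb
The 7th = Bb


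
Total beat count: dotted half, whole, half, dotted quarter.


Reasoning:
Beat values:
  dotted half = 3 beats
  whole = 4 beats
  half = 2 beats
  dotted quarter = 1.5 beats
Sum = 3 + 4 + 2 + 1.5
= 10.5 beats


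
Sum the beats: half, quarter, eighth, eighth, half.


Step by step:
Beat values:
  half = 2 beats
  quarter = 1 beat
  eighth = 0.5 beats
  eighth = 0.5 beats
  half = 2 beats
Sum = 2 + 1 + 0.5 + 0.5 + 2
= 6 beats


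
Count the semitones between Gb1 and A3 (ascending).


Working:
Absolute semitone position = octave×12 + chromatic position
Gb1: 1×12 + 6 = 18
A3: 3×12 + 9 = 45
Difference = 45 - 18 = 27
= 27 semitones


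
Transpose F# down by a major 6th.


major 6th: 6 letter names, 9 semitones
Letter: F - 5 → A
Pitch: F# - 9 semitones, spelled as an A → A
= A


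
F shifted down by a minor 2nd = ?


Solution.
minor 2nd: 2 letter names, 1 semitones
Letter: F - 1 → E
Pitch: F - 1 semitones, spelled as an E → E
= E


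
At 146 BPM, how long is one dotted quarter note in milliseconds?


One quarter-note beat = 60000 / BPM = 60000 / 146 ms
Dotted quarter note = 3/2 × quarter note
Duration = 3/2 × 60000 / 146 = 90000 / 146
= 616.4 ms


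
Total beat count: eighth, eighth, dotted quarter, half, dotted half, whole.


Step by step:
Beat values:
  eighth = 0.5 beats
  eighth = 0.5 beats
  dotted quarter = 1.5 beats
  half = 2 beats
  dotted half = 3 beats
  whole = 4 beats
Sum = 0.5 + 0.5 + 1.5 + 2 + 3 + 4
= 11.5 beats
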